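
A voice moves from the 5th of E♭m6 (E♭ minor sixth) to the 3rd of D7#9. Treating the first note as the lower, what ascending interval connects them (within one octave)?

The 5th of E♭m6 (E♭ minor sixth) is B♭; the 3rd of D7#9 is F♯.
5 letter names make it a fifth; at 8 semitones (a half step wider than perfect) the quality is augmented.

augmented fifth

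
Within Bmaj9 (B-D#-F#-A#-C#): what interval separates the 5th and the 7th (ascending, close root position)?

major third

So we need the interval from F# up to A#.
From F# to A# is 4 semitones, exactly the major third.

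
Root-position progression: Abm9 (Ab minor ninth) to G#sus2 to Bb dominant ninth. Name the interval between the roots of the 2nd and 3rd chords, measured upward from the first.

The roots are G# and Bb.
From G# to Bb: 2 semitones over a third = diminished.

diminished third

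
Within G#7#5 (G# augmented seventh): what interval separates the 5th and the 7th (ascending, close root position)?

diminished third

The chord tones of G#7#5 (G# augmented seventh) are G#, B#, D##, F#.
That puts D## below F#.
D## up to F# is 2 semitones, a whole step narrower than a major third, so the interval is diminished.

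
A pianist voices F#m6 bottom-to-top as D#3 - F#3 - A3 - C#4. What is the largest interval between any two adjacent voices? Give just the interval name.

Adjacent intervals: D#3→F#3 = minor third; F#3→A3 = minor third; A3→C#4 = major third.
The largest is A3 to C#4, a major third (4 semitones).

M3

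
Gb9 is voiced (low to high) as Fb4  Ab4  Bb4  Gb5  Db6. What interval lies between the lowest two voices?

major 3rd

Those voices are Fb4 and Ab4.
Fb up to Ab spans 3 letter names and 4 semitones — a major third.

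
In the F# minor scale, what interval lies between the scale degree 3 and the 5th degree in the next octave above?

F# natural minor: F# G# A B C# D E.
The scale degree 3 is A and the 5th degree (up an octave) is C#.
A up to C# spans 10 letter names and 16 semitones — a major tenth.

major tenth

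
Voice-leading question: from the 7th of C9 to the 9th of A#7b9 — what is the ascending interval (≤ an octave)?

augmented 1st

The 7th of C9 is Bb; the 9th of A#7b9 is B.
Bb up to B is 1 semitone, a half step wider than a perfect unison, so the interval is augmented.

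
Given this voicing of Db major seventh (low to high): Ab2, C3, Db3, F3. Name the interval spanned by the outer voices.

major sixth

The outer voices are Ab2 and F3.
From Ab to F is 9 semitones, exactly the major sixth.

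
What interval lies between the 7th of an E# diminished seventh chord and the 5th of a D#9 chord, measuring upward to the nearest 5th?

augmented fifth

The 7th of E# diminished seventh is D; the 5th of D#9 is A#.
From D to A#: 8 semitones over a fifth = augmented.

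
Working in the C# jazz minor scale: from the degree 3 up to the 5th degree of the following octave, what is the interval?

major 10th

C# melodic minor: C# D# E F# G# A# B#.
That puts E below G#.
Counting 10 letters and 16 half steps from E gives a major tenth.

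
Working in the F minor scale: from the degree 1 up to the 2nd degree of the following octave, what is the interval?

major ninth

The scale runs F G A♭ B♭ C D♭ E♭.
The degree 1 is F and the scale degree 2 (up an octave) is G.
F up to G spans 9 letter names and 14 semitones — a major ninth.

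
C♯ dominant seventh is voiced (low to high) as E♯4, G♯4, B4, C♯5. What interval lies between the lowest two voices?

minor third

Those voices are E♯4 and G♯4.
E♯ up to G♯ is 3 semitones, a half step narrower than a major third, so the interval is minor.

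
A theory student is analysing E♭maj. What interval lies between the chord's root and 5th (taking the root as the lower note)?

Spelling the chord: E♭-G-B♭.
So we need the interval from E♭ up to B♭.
E♭ up to B♭ spans 5 letter names and 7 semitones — a perfect fifth.

perfect fifth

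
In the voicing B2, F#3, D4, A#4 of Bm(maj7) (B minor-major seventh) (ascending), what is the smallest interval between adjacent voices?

Adjacent intervals: B2→F#3 = perfect fifth; F#3→D4 = minor sixth; D4→A#4 = augmented fifth.
The smallest is B2 to F#3, a perfect fifth (7 semitones).

perfect fifth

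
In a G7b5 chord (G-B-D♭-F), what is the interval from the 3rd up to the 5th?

diminished third

So we need the interval from B up to D♭.
B up to D♭ is 2 semitones, a whole step narrower than a major third, so the interval is diminished.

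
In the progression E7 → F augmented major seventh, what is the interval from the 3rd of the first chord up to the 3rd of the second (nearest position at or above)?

minor 2nd

The 3rd of E7 is G#; the 3rd of F augmented major seventh is A.
G# up to A is 1 semitone, a half step narrower than a major second, so the interval is minor.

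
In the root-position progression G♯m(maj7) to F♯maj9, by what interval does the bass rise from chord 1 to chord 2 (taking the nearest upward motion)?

The roots are G♯ and F♯.
G♯ up to F♯ is 10 semitones, a half step narrower than a major seventh, so the interval is minor.

minor seventh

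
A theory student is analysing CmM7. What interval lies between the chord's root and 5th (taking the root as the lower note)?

CmM7: C Eb G B.
So we need the interval from C up to G.
From C to G is 7 semitones, exactly the perfect fifth.

P5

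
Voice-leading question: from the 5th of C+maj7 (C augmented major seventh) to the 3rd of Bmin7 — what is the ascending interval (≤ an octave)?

diminished 5th

C+maj7 (C augmented major seventh) has G# as its 5th, and Bmin7 has D as its 3rd.
5 letter names make it a fifth; at 6 semitones (a half step narrower than perfect) the quality is diminished.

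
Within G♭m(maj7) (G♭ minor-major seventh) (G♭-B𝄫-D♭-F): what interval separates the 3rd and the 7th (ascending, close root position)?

3rd = B𝄫; 7th = F.
5 letter names make it a fifth; at 8 semitones (a half step wider than perfect) the quality is augmented.

augmented fifth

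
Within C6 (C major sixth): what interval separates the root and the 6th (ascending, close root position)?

major 6th

C6 is spelled C–E–G–A.
The root is C and the 6th is A.
Counting 6 letters and 9 half steps from C gives a major sixth.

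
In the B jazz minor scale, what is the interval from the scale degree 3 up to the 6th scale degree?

augmented fourth

B melodic minor: B C♯ D E F♯ G♯ A♯.
That puts D below G♯.
From D to G♯: 6 semitones over a fourth = augmented.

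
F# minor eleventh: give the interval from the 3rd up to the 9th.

major 7th

The chord tones of F#m11 (F# minor eleventh) are F#-A-C#-E-G#-B.
The 3rd is A and the 9th is G#.
From A to G# is 11 semitones, exactly the major seventh.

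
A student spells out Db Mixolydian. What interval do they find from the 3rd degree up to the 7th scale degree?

diminished fifth

Spelling Db Mixolydian: Db Eb F Gb Ab Bb Cb.
The 3rd degree is F and the scale degree 7 is Cb.
From F to Cb: 6 semitones over a fifth = diminished.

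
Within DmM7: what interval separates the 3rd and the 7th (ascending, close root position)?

Dm(maj7) (D minor-major seventh): D, F, A, C#.
That puts F below C#.
F up to C# is 8 semitones, a half step wider than a perfect fifth, so the interval is augmented.

A5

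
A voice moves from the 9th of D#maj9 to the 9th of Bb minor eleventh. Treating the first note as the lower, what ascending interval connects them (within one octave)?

diminished sixth

The 9th of D#maj9 is E#; the 9th of Bb minor eleventh is C.
From E# to C: 7 semitones over a sixth = diminished.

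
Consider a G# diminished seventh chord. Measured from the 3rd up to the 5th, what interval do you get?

G#°7 (G# diminished seventh) is spelled G#-B-D-F.
3rd = B; 5th = D.
B up to D is 3 semitones, a half step narrower than a major third, so the interval is minor.

minor third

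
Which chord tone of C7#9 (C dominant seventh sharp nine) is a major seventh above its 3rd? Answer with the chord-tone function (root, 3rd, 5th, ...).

C dominant seventh sharp nine is spelled C, E, G, B♭, D♯.
The 3rd is E. A major seventh above E is D♯.
D♯ is the chord's 9th.

9th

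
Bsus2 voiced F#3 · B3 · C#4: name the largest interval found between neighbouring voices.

Adjacent intervals: F#3→B3 = perfect fourth; B3→C#4 = major second.
The largest is F#3 to B3, a perfect fourth (5 semitones).

perfect fourth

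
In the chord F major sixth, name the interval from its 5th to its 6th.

The chord tones of F6 are F A C D.
5th = C; 6th = D.
Counting 2 letters and 2 half steps from C gives a major second.

major 2nd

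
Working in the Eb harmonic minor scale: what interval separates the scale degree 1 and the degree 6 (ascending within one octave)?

Spelling the Eb harmonic minor scale: Eb F Gb Ab Bb Cb D.
The scale degree 1 is Eb and the 6th degree is Cb.
Eb up to Cb is 8 semitones, a half step narrower than a major sixth, so the interval is minor.

minor 6th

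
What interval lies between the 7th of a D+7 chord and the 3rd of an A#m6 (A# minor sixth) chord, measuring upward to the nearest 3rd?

The 7th of D+7 is C; the 3rd of A#m6 (A# minor sixth) is C#.
1 letter names make it a unison; at 1 semitone (a half step wider than perfect) the quality is augmented.

augmented unison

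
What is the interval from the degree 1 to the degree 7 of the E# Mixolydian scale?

minor seventh

The scale runs E# F## G## A# B# C## D#.
That puts E# below D#.
From E# to D#: 10 semitones over a seventh = minor.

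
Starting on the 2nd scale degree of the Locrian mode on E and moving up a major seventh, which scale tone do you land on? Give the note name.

The scale is E F G A Bb C D.
The 2nd scale degree is F; a major seventh above that is E — scale degree 1.

E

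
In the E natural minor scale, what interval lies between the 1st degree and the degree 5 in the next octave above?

perfect 12th

Spelling the E natural minor scale: E F♯ G A B C D.
The 1st degree is E and the degree 5 (up an octave) is B.
Counting 12 letters and 19 half steps from E gives a perfect twelfth.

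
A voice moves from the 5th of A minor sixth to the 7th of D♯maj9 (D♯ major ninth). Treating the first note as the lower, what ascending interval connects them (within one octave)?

augmented sixth

A minor sixth has E as its 5th, and D♯maj9 (D♯ major ninth) has C𝄪 as its 7th.
E up to C𝄪 is 10 semitones, a half step wider than a major sixth, so the interval is augmented.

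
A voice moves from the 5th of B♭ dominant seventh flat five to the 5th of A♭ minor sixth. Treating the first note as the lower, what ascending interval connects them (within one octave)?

The 5th of B♭ dominant seventh flat five is F♭; the 5th of A♭ minor sixth is E♭.
Counting 7 letters and 11 half steps from F♭ gives a major seventh.

major seventh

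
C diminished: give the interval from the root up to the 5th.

d5

Spelling the chord: C E♭ G♭.
Root = C; 5th = G♭.
5 letter names make it a fifth; at 6 semitones (a half step narrower than perfect) the quality is diminished.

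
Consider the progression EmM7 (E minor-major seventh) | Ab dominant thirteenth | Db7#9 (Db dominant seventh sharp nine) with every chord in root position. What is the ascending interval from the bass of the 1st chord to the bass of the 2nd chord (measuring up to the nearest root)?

diminished fourth

The roots are E and Ab.
From E to Ab: 4 semitones over a fourth = diminished.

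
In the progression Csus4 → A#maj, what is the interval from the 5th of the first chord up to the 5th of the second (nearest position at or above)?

The 5th of Csus4 is G; the 5th of A#maj is E#.
6 letter names make it a sixth; at 10 semitones (a half step wider than major) the quality is augmented.

A6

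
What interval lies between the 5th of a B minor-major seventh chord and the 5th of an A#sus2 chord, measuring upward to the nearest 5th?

B minor-major seventh has F# as its 5th, and A#sus2 has E# as its 5th.
F# up to E# spans 7 letter names and 11 semitones — a major seventh.

major 7th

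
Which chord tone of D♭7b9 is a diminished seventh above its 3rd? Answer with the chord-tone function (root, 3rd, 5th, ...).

9th

D♭7b9 is spelled D♭, F, A♭, C♭, E𝄫.
The 3rd is F. A diminished seventh above F is E𝄫.
E𝄫 is the chord's 9th.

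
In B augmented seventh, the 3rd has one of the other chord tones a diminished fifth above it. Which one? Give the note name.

Spelling the chord: B-D#-F##-A.
The 3rd is D#. A diminished fifth above D# is A.
A is the chord's 7th.

A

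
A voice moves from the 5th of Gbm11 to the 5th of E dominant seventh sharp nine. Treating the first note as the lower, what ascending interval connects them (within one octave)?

Gbm11 has Db as its 5th, and E dominant seventh sharp nine has B as its 5th.
Db up to B is 10 semitones, a half step wider than a major sixth, so the interval is augmented.

augmented sixth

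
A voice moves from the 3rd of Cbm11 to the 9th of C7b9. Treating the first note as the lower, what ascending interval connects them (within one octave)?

major seventh

Cbm11 has Ebb as its 3rd, and C7b9 has Db as its 9th.
Ebb up to Db spans 7 letter names and 11 semitones — a major seventh.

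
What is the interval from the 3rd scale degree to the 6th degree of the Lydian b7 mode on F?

F lydian dominant: F G A B C D Eb.
3rd scale degree = A; 6th scale degree = D.
A up to D spans 4 letter names and 5 semitones — a perfect fourth.

perfect 4th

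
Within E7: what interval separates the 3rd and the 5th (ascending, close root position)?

m3

E7 (E dominant seventh) is spelled E, G#, B, D.
3rd = G#; 5th = B.
From G# to B: 3 semitones over a third = minor.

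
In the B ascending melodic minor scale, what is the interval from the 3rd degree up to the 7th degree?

augmented fifth

The scale runs B C# D E F# G# A#.
So we need the interval from D up to A#.
5 letter names make it a fifth; at 8 semitones (a half step wider than perfect) the quality is augmented.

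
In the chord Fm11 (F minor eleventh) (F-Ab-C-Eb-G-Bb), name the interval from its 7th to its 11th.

P5

So we need the interval from Eb up to Bb.
From Eb to Bb is 7 semitones, exactly the perfect fifth.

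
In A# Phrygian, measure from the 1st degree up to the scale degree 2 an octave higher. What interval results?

The scale runs A# B C# D# E# F# G#.
So we need the interval from A# up to B.
A# up to B is 13 semitones, a half step narrower than a major ninth, so the interval is minor.

minor ninth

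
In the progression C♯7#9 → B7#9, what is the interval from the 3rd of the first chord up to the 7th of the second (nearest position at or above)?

C♯7#9 has E♯ as its 3rd, and B7#9 has A as its 7th.
4 letter names make it a fourth; at 4 semitones (a half step narrower than perfect) the quality is diminished.

d4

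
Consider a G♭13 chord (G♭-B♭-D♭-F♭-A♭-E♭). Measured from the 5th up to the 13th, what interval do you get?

major 9th

That puts D♭ below E♭.
Counting 9 letters and 14 half steps from D♭ gives a major ninth.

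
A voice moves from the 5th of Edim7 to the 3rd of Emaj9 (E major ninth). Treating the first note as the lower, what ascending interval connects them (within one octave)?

The 5th of Edim7 is Bb; the 3rd of Emaj9 (E major ninth) is G#.
Bb up to G# is 10 semitones, a half step wider than a major sixth, so the interval is augmented.

augmented sixth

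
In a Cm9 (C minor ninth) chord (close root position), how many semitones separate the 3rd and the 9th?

Cmin9 (C minor ninth) is spelled C Eb G Bb D.
Eb to D is a major seventh: 11 semitones.

11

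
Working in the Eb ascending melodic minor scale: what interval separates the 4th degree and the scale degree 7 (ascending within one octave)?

augmented fourth

Spelling the Eb ascending melodic minor scale: Eb F Gb Ab Bb C D.
4th degree = Ab; 7th scale degree = D.
Ab up to D is 6 semitones, a half step wider than a perfect fourth, so the interval is augmented.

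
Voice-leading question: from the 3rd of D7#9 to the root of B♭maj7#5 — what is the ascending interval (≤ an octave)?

diminished 4th

The 3rd of D7#9 is F♯; the root of B♭maj7#5 is B♭.
4 letter names make it a fourth; at 4 semitones (a half step narrower than perfect) the quality is diminished.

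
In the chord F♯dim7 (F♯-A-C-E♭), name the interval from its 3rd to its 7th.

d5

The 3rd is A and the 7th is E♭.
A up to E♭ is 6 semitones, a half step narrower than a perfect fifth, so the interval is diminished.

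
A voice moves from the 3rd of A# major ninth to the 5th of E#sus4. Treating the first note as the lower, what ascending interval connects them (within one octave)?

minor 7th

The 3rd of A# major ninth is C##; the 5th of E#sus4 is B#.
C## up to B# is 10 semitones, a half step narrower than a major seventh, so the interval is minor.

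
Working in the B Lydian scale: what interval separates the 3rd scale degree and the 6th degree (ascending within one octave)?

P4

B lydian: B C# D# E# F# G# A#.
The 3rd scale degree is D# and the 6th scale degree is G#.
Counting 4 letters and 5 half steps from D# gives a perfect fourth.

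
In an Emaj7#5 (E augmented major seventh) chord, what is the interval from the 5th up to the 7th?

minor third

The chord tones of E augmented major seventh are E G# B# D#.
So we need the interval from B# up to D#.
B# up to D# is 3 semitones, a half step narrower than a major third, so the interval is minor.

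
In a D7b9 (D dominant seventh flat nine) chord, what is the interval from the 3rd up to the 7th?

D7b9: D-F#-A-C-Eb.
The 3rd is F# and the 7th is C.
5 letter names make it a fifth; at 6 semitones (a half step narrower than perfect) the quality is diminished.
This 3–7 tritone is the characteristic tension at the heart of the dominant sound.

d5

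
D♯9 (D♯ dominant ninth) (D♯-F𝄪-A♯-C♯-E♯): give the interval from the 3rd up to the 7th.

diminished 5th

3rd = F𝄪; 7th = C♯.
5 letter names make it a fifth; at 6 semitones (a half step narrower than perfect) the quality is diminished.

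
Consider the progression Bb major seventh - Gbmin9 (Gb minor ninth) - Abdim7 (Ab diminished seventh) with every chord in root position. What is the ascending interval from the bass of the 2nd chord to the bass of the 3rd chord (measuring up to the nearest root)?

major 2nd

The roots are Gb and Ab.
Counting 2 letters and 2 half steps from Gb gives a major second.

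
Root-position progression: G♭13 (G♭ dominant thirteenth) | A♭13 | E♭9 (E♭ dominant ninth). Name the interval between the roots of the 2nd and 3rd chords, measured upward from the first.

The roots are A♭ and E♭.
A♭ up to E♭ spans 5 letter names and 7 semitones — a perfect fifth.

perfect fifth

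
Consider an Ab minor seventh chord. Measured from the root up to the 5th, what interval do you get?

The chord tones of Abmin7 are Ab-Cb-Eb-Gb.
Root = Ab; 5th = Eb.
Ab up to Eb spans 5 letter names and 7 semitones — a perfect fifth.

perfect 5th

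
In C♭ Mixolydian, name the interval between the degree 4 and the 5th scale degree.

The scale runs C♭ D♭ E♭ F♭ G♭ A♭ B𝄫.
So we need the interval from F♭ up to G♭.
F♭ up to G♭ spans 2 letter names and 2 semitones — a major second.

major second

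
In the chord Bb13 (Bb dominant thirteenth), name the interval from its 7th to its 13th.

The chord tones of Bb13 are Bb–D–F–Ab–C–G.
That puts Ab below G.
From Ab to G is 11 semitones, exactly the major seventh.

major seventh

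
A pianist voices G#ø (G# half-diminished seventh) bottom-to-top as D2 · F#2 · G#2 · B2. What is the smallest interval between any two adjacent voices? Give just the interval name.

major 2nd

Adjacent intervals: D2→F#2 = major third; F#2→G#2 = major second; G#2→B2 = minor third.
The smallest is F#2 to G#2, a major second (2 semitones).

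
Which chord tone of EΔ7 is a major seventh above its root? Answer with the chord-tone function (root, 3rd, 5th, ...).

EΔ7 (E major seventh) is spelled E G♯ B D♯.
The root is E. A major seventh above E is D♯.
D♯ is the chord's 7th.

7th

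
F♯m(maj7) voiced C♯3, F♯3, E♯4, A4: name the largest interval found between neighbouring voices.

Adjacent intervals: C♯3→F♯3 = perfect fourth; F♯3→E♯4 = major seventh; E♯4→A4 = diminished fourth.
The largest is F♯3 to E♯4, a major seventh (11 semitones).

major seventh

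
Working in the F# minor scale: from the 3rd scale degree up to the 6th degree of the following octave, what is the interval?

perfect 11th

F# natural minor: F# G# A B C# D E.
So we need the interval from A up to D.
A up to D spans 11 letter names and 17 semitones — a perfect eleventh.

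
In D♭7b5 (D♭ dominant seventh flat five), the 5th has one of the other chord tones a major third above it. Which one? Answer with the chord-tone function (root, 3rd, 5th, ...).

Spelling the chord: D♭–F–A𝄫–C♭.
The 5th is A𝄫. A major third above A𝄫 is C♭.
C♭ is the chord's 7th.

7th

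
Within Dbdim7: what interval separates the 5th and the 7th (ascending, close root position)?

The chord tones of Db°7 are Db–Fb–Abb–Cbb.
That puts Abb below Cbb.
From Abb to Cbb: 3 semitones over a third = minor.

minor 3rd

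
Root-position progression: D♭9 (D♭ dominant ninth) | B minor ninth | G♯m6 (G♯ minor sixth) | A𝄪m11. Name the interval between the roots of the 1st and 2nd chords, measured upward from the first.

The roots are D♭ and B.
D♭ up to B is 10 semitones, a half step wider than a major sixth, so the interval is augmented.

augmented sixth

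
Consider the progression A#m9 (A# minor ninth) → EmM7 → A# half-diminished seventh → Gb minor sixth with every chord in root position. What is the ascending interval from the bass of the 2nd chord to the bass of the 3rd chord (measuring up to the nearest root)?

The roots are E and A#.
E up to A# is 6 semitones, a half step wider than a perfect fourth, so the interval is augmented.

augmented fourth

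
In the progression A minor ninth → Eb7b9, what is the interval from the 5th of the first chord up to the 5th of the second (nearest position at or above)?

A minor ninth has E as its 5th, and Eb7b9 has Bb as its 5th.
E up to Bb is 6 semitones, a half step narrower than a perfect fifth, so the interval is diminished.

diminished fifth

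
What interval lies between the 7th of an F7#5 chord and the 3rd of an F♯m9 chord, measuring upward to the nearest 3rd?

augmented fourth

The 7th of F7#5 is E♭; the 3rd of F♯m9 is A.
From E♭ to A: 6 semitones over a fourth = augmented.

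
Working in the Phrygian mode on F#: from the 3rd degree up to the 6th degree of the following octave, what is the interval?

The scale runs F# G A B C# D E.
That puts A below D.
From A to D is 17 semitones, exactly the perfect eleventh.

perfect 11th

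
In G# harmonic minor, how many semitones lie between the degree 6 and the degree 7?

The scale is G# A# B C# D# E F##.
E up to F## is an augmented second — 3 semitones.

3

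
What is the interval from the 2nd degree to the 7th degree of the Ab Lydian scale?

major sixth

Ab lydian: Ab Bb C D Eb F G.
So we need the interval from Bb up to G.
From Bb to G is 9 semitones, exactly the major sixth.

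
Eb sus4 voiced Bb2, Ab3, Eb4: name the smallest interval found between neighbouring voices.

perfect 5th

Adjacent intervals: Bb2→Ab3 = minor seventh; Ab3→Eb4 = perfect fifth.
The smallest is Ab3 to Eb4, a perfect fifth (7 semitones).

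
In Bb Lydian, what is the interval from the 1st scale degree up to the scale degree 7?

M7

Bb lydian: Bb C D E F G A.
1st scale degree = Bb; degree 7 = A.
Bb up to A spans 7 letter names and 11 semitones — a major seventh.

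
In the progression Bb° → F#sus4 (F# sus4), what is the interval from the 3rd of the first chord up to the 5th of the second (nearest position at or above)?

augmented 7th

The 3rd of Bb° is Db; the 5th of F#sus4 (F# sus4) is C#.
Db up to C# is 12 semitones, a half step wider than a major seventh, so the interval is augmented.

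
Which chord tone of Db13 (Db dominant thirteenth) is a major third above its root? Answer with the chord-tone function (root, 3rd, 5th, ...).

Spelling the chord: Db F Ab Cb Eb Bb.
The root is Db. A major third above Db is F.
F is the chord's 3rd.

3rd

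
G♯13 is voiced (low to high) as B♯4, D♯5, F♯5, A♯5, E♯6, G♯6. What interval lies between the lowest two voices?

Those voices are B♯4 and D♯5.
3 letter names make it a third; at 3 semitones (a half step narrower than major) the quality is minor.

m3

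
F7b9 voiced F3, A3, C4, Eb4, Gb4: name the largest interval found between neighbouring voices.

M3

Adjacent intervals: F3→A3 = major third; A3→C4 = minor third; C4→Eb4 = minor third; Eb4→Gb4 = minor third.
The largest is F3 to A3, a major third (4 semitones).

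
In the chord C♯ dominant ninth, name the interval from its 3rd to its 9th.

minor seventh

C♯9: C♯ E♯ G♯ B D♯.
3rd = E♯; 9th = D♯.
E♯ up to D♯ is 10 semitones, a half step narrower than a major seventh, so the interval is minor.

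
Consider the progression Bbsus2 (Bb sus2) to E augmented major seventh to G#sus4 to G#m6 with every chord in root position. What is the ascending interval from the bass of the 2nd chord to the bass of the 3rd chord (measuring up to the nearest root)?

M3

The roots are E and G#.
Counting 3 letters and 4 half steps from E gives a major third.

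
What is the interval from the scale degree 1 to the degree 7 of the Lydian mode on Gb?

Gb lydian: Gb Ab Bb C Db Eb F.
So we need the interval from Gb up to F.
Gb up to F spans 7 letter names and 11 semitones — a major seventh.

M7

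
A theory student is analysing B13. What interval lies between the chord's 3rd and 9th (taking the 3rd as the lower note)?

Spelling the chord: B, D♯, F♯, A, C♯, G♯.
The 3rd is D♯ and the 9th is C♯.
7 letter names make it a seventh; at 10 semitones (a half step narrower than major) the quality is minor.

minor 7th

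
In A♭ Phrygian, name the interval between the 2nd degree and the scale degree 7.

M6

Spelling A♭ Phrygian: A♭ B𝄫 C♭ D♭ E♭ F♭ G♭.
So we need the interval from B𝄫 up to G♭.
Counting 6 letters and 9 half steps from B𝄫 gives a major sixth.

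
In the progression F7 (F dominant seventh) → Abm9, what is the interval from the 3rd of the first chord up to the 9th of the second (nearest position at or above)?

F7 (F dominant seventh) has A as its 3rd, and Abm9 has Bb as its 9th.
2 letter names make it a second; at 1 semitone (a half step narrower than major) the quality is minor.

m2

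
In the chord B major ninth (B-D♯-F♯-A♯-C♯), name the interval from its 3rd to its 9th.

3rd = D♯; 9th = C♯.
7 letter names make it a seventh; at 10 semitones (a half step narrower than major) the quality is minor.

minor seventh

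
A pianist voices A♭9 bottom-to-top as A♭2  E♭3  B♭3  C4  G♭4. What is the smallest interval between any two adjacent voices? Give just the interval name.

Adjacent intervals: A♭2→E♭3 = perfect fifth; E♭3→B♭3 = perfect fifth; B♭3→C4 = major second; C4→G♭4 = diminished fifth.
The smallest is B♭3 to C4, a major second (2 semitones).

major second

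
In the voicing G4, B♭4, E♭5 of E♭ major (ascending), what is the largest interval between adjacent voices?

perfect 4th

Adjacent intervals: G4→B♭4 = minor third; B♭4→E♭5 = perfect fourth.
The largest is B♭4 to E♭5, a perfect fourth (5 semitones).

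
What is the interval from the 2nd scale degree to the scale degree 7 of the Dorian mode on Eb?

Eb dorian: Eb F Gb Ab Bb C Db.
That puts F below Db.
F up to Db is 8 semitones, a half step narrower than a major sixth, so the interval is minor.

minor sixth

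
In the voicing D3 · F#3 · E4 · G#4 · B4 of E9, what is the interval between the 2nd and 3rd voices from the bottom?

minor seventh

Those voices are F#3 and E4.
F# up to E is 10 semitones, a half step narrower than a major seventh, so the interval is minor.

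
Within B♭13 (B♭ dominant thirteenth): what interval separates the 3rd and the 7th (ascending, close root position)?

B♭13 is spelled B♭-D-F-A♭-C-G.
The 3rd is D and the 7th is A♭.
D up to A♭ is 6 semitones, a half step narrower than a perfect fifth, so the interval is diminished.
This 3–7 tritone is the characteristic tension at the heart of the dominant sound.

d5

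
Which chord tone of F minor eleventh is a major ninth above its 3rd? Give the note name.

F minor eleventh is spelled F Ab C Eb G Bb.
The 3rd is Ab. A major ninth above Ab is Bb.
Bb is the chord's 11th.

Bb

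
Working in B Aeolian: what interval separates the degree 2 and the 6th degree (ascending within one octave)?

diminished fifth

Spelling B Aeolian: B C♯ D E F♯ G A.
That puts C♯ below G.
5 letter names make it a fifth; at 6 semitones (a half step narrower than perfect) the quality is diminished.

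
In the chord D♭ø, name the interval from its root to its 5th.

diminished fifth

The chord tones of D♭ø are D♭-F♭-A𝄫-C♭.
That puts D♭ below A𝄫.
5 letter names make it a fifth; at 6 semitones (a half step narrower than perfect) the quality is diminished.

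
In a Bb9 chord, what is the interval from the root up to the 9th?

Spelling the chord: Bb-D-F-Ab-C.
Root = Bb; 9th = C.
From Bb to C is 14 semitones, exactly the major ninth.

major 9th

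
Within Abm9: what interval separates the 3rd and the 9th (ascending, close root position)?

The chord tones of Abm9 are Ab Cb Eb Gb Bb.
3rd = Cb; 9th = Bb.
From Cb to Bb is 11 semitones, exactly the major seventh.

major seventh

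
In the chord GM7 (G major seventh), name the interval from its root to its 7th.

M7

GΔ7: G-B-D-F♯.
Root = G; 7th = F♯.
From G to F♯ is 11 semitones, exactly the major seventh.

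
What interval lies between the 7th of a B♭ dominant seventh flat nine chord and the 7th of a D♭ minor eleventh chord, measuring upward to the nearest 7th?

The 7th of B♭ dominant seventh flat nine is A♭; the 7th of D♭ minor eleventh is C♭.
From A♭ to C♭: 3 semitones over a third = minor.

minor third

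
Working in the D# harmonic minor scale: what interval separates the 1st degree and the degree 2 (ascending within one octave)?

major second

Spelling the D# harmonic minor scale: D# E# F# G# A# B C##.
So we need the interval from D# up to E#.
Counting 2 letters and 2 half steps from D# gives a major second.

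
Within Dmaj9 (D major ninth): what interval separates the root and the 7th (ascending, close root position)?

Dmaj9: D, F#, A, C#, E.
Root = D; 7th = C#.
Counting 7 letters and 11 half steps from D gives a major seventh.

major seventh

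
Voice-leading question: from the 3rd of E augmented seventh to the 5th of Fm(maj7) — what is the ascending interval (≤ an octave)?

diminished fourth

E augmented seventh has G♯ as its 3rd, and Fm(maj7) has C as its 5th.
From G♯ to C: 4 semitones over a fourth = diminished.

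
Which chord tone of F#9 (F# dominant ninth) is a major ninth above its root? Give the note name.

The chord tones of F#9 are F# A# C# E G#.
The root is F#. A major ninth above F# is G#.
G# is the chord's 9th.

G#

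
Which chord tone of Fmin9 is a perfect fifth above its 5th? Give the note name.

G

Fmin9 is spelled F Ab C Eb G.
The 5th is C. A perfect fifth above C is G.
G is the chord's 9th.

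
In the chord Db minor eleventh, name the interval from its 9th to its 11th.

minor 3rd

Dbm11 is spelled Db-Fb-Ab-Cb-Eb-Gb.
9th = Eb; 11th = Gb.
Eb up to Gb is 3 semitones, a half step narrower than a major third, so the interval is minor.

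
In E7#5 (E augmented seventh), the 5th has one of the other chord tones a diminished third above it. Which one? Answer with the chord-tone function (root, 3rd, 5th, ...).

7th

Spelling the chord: E–G#–B#–D.
The 5th is B#. A diminished third above B# is D.
D is the chord's 7th.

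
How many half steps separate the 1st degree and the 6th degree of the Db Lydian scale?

The scale is Db Eb F G Ab Bb C.
Db up to Bb is a major sixth — 9 semitones.

9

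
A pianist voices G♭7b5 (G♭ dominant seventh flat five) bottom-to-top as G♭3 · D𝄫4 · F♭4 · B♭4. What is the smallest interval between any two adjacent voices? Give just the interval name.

major third

Adjacent intervals: G♭3→D𝄫4 = diminished fifth; D𝄫4→F♭4 = major third; F♭4→B♭4 = augmented fourth.
The smallest is D𝄫4 to F♭4, a major third (4 semitones).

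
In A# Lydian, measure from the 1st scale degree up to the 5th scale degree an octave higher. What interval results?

A# lydian: A# B# C## D## E# F## G##.
That puts A# below E#.
Counting 12 letters and 19 half steps from A# gives a perfect twelfth.

P12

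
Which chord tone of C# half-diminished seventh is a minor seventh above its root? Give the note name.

Spelling the chord: C#–E–G–B.
The root is C#. A minor seventh above C# is B.
B is the chord's 7th.

B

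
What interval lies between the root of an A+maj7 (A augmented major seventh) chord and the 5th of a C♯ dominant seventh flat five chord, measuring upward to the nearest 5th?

A+maj7 (A augmented major seventh) has A as its root, and C♯ dominant seventh flat five has G as its 5th.
7 letter names make it a seventh; at 10 semitones (a half step narrower than major) the quality is minor.

minor 7th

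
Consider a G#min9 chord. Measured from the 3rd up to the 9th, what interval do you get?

The chord tones of G#min9 are G#-B-D#-F#-A#.
So we need the interval from B up to A#.
B up to A# spans 7 letter names and 11 semitones — a major seventh.

major 7th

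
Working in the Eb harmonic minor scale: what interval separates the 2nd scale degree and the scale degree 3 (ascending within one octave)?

minor second

Spelling the Eb harmonic minor scale: Eb F Gb Ab Bb Cb D.
So we need the interval from F up to Gb.
From F to Gb: 1 semitone over a second = minor.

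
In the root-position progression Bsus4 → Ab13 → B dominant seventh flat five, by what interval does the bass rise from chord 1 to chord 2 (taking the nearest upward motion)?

The roots are B and Ab.
B up to Ab is 9 semitones, a whole step narrower than a major seventh, so the interval is diminished.

diminished seventh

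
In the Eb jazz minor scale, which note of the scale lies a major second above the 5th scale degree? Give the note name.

The scale is Eb F Gb Ab Bb C D.
The 5th scale degree is Bb; a major second above that is C — scale degree 6.

C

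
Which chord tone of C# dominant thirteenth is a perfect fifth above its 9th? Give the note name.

C#13 is spelled C#-E#-G#-B-D#-A#.
The 9th is D#. A perfect fifth above D# is A#.
A# is the chord's 13th.

A#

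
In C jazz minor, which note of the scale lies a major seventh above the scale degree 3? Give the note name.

D

The scale is C D Eb F G A B.
The scale degree 3 is Eb; a major seventh above that is D — scale degree 2.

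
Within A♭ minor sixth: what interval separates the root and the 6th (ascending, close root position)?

major sixth

Spelling the chord: A♭-C♭-E♭-F.
Root = A♭; 6th = F.
Counting 6 letters and 9 half steps from A♭ gives a major sixth.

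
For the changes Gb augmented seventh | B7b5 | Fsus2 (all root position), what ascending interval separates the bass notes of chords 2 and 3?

The roots are B and F.
From B to F: 6 semitones over a fifth = diminished.

diminished fifth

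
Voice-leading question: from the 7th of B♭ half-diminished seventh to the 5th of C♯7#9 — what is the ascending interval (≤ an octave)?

augmented seventh

B♭ half-diminished seventh has A♭ as its 7th, and C♯7#9 has G♯ as its 5th.
A♭ up to G♯ is 12 semitones, a half step wider than a major seventh, so the interval is augmented.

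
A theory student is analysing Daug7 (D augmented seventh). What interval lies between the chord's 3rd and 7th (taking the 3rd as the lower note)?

Spelling the chord: D-F#-A#-C.
That puts F# below C.
5 letter names make it a fifth; at 6 semitones (a half step narrower than perfect) the quality is diminished.

d5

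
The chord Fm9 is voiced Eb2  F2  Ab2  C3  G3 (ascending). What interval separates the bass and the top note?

major tenth

The outer voices are Eb2 and G3.
Eb up to G spans 10 letter names and 16 semitones — a major tenth.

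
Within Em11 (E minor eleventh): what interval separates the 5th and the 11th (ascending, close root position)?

Em11 (E minor eleventh): E, G, B, D, F#, A.
The 5th is B and the 11th is A.
From B to A: 10 semitones over a seventh = minor.

minor seventh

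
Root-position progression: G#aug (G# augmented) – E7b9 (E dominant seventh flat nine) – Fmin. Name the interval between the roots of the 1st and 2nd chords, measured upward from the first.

The roots are G# and E.
G# up to E is 8 semitones, a half step narrower than a major sixth, so the interval is minor.

minor sixth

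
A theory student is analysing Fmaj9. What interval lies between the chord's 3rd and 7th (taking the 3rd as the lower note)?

P5

Spelling the chord: F A C E G.
3rd = A; 7th = E.
Counting 5 letters and 7 half steps from A gives a perfect fifth.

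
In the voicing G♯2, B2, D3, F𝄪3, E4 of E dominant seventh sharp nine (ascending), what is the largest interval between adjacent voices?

diminished seventh

Adjacent intervals: G♯2→B2 = minor third; B2→D3 = minor third; D3→F𝄪3 = augmented third; F𝄪3→E4 = diminished seventh.
The largest is F𝄪3 to E4, a diminished seventh (9 semitones).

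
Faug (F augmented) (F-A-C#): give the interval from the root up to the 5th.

augmented fifth

Root = F; 5th = C#.
5 letter names make it a fifth; at 8 semitones (a half step wider than perfect) the quality is augmented.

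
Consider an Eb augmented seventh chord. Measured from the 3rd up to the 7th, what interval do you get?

Spelling the chord: Eb, G, B, Db.
The 3rd is G and the 7th is Db.
5 letter names make it a fifth; at 6 semitones (a half step narrower than perfect) the quality is diminished.

d5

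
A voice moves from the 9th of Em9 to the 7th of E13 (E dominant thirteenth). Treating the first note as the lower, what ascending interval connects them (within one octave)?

minor 6th

Em9 has F# as its 9th, and E13 (E dominant thirteenth) has D as its 7th.
6 letter names make it a sixth; at 8 semitones (a half step narrower than major) the quality is minor.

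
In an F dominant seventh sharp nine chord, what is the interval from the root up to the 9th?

The chord tones of F7#9 (F dominant seventh sharp nine) are F A C E♭ G♯.
The root is F and the 9th is G♯.
9 letter names make it a ninth; at 15 semitones (a half step wider than major) the quality is augmented.

augmented 9th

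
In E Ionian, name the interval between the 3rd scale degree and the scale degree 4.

minor second

Spelling E Ionian: E F♯ G♯ A B C♯ D♯.
That puts G♯ below A.
From G♯ to A: 1 semitone over a second = minor.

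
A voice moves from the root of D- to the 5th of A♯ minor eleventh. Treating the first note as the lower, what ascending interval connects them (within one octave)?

The root of D- is D; the 5th of A♯ minor eleventh is E♯.
From D to E♯: 3 semitones over a second = augmented.

augmented 2nd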